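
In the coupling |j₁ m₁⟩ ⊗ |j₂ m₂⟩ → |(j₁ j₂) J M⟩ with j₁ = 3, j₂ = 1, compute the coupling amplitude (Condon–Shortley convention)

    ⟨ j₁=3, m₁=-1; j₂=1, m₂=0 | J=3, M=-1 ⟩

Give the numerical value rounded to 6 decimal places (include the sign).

−√(1/12) = -0.288675

triangle: 1!·5!·1!/8! = 120/40320
(j±m)!: 2!·4!·1!·1!·2!·4! = 2304
prefactor² = (2J+1)·Δ·N² = 48
  k=0: +1/(0!·1!·4!·1!·1!·0!) = 1/24
  k=1: −1/(1!·0!·3!·0!·2!·1!) = -1/12
Σ = -1/24  ⇒  CG² = 48·(-1/24)² = 1/12
CG = −√(1/12) = -0.288675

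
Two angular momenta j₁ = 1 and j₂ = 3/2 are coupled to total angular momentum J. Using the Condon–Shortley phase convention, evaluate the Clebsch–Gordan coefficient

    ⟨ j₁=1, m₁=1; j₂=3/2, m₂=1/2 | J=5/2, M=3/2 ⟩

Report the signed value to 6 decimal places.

+√(3/5) = +0.774597

triangle: 0!·2!·3!/6! = 12/720
(j±m)!: 2!·0!·2!·1!·4!·1! = 96
prefactor² = (2J+1)·Δ·N² = 48/5
  k=0: +1/(0!·0!·0!·2!·2!·1!) = 1/4
Σ = 1/4  ⇒  CG² = 48/5·1/4² = 3/5
CG = +√(3/5) = +0.774597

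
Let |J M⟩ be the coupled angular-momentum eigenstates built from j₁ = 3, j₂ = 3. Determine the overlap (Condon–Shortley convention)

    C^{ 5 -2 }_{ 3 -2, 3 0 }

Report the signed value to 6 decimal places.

−√(1/3) = -0.577350

triangle: 1!·5!·5!/12! = 14400/479001600
(j±m)!: 1!·5!·3!·3!·3!·7! = 130636800
prefactor² = (2J+1)·Δ·N² = 43200
  k=0: +1/(0!·1!·5!·3!·0!·2!) = 1/1440
  k=1: −1/(1!·0!·4!·2!·1!·3!) = -1/288
Σ = -1/360  ⇒  CG² = 43200·(-1/360)² = 1/3
CG = −√(1/3) = -0.577350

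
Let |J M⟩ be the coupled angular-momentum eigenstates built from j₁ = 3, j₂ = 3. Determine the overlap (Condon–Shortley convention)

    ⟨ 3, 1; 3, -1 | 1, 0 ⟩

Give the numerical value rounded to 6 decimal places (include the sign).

+0.188982  (= +√(1/28))

j₁+j₂−J=5  J+j₁−j₂=1  J−j₁+j₂=1  j₁+j₂+J+1=8
(j₁±m₁, j₂±m₂, J±M) = (4,2,2,4,1,1)
P² = 144/7
sum k=1..2:
  [1] −1/24 = -1/24
  [2] +1/12 = 1/12
S = 1/24
C² = P²·S² = 1/28 ; C = +0.188982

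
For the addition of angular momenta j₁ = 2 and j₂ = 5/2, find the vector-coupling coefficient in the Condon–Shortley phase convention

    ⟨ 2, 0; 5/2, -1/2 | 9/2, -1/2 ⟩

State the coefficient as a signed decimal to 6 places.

√[10·0!4!5!/10! · 2!2!2!3!4!5!] = √(7680/7)
  +(−1)^0/∏(0,0,2,2,2,3)! = 1/48  (running 1/48)
⟨..|..⟩ = √(7680/7)·(1/48) = +0.690066

+0.690066  (= +√(10/21))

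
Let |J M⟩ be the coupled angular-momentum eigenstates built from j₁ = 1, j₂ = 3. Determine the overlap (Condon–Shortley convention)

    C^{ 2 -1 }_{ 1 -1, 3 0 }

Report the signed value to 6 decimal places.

j₁+j₂−J=2  J+j₁−j₂=0  J−j₁+j₂=4  j₁+j₂+J+1=7
(j₁±m₁, j₂±m₂, J±M) = (0,2,3,3,1,3)
P² = 144/7
sum k=2..2:
  [2] +1/12 = 1/12
S = 1/12
C² = P²·S² = 1/7 ; C = +0.377964

+0.377964  (= +√(1/7))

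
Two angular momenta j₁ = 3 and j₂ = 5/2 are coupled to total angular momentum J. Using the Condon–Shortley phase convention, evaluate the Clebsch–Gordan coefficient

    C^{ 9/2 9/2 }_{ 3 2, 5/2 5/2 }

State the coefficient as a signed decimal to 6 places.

-0.674200

√[10·1!5!4!/11! · 5!1!5!0!9!0!] = √(41472000/11)
  +(−1)^1/∏(1,0,0,4,5,0)! = -1/2880  (running -1/2880)
⟨..|..⟩ = √(41472000/11)·(-1/2880) = -0.674200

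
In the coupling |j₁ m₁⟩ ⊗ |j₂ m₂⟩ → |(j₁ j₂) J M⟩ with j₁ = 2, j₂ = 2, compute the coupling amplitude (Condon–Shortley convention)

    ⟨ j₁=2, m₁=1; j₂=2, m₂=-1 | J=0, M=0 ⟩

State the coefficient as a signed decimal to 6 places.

−√(1/5) ≈ -0.447214

j₁+j₂−J=4  J+j₁−j₂=0  J−j₁+j₂=0  j₁+j₂+J+1=5
(j₁±m₁, j₂±m₂, J±M) = (3,1,1,3,0,0)
P² = 36/5
sum k=1..1:
  [1] −1/6 = -1/6
S = -1/6
C² = P²·S² = 1/5 ; C = -0.447214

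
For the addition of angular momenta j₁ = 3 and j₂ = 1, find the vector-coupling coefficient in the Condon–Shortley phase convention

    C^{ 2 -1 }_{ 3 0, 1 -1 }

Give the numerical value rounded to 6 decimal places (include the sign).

+0.377964  (= +√(1/7))

j₁+j₂−J=2  J+j₁−j₂=4  J−j₁+j₂=0  j₁+j₂+J+1=7
(j₁±m₁, j₂±m₂, J±M) = (3,3,0,2,1,3)
P² = 144/7
sum k=0..0:
  [0] +1/12 = 1/12
S = 1/12
C² = P²·S² = 1/7 ; C = +0.377964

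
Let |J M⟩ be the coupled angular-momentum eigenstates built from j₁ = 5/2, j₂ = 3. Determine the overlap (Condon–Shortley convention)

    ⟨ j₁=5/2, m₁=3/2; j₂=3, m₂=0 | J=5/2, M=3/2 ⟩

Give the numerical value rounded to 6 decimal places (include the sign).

√[6·3!2!3!/9! · 4!1!3!3!4!1!] = √(864/35)
  +(−1)^0/∏(0,3,1,3,1,0)! = 1/36  (running 1/36)
  +(−1)^1/∏(1,2,0,2,2,1)! = -1/8  (running -7/72)
⟨..|..⟩ = √(864/35)·(-7/72) = -0.483046

−√(7/30) ≈ -0.483046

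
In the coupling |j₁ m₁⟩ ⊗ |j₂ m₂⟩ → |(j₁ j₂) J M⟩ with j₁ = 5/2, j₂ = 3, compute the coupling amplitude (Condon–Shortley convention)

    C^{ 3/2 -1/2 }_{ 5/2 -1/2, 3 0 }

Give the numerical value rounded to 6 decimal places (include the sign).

j₁+j₂−J=4  J+j₁−j₂=1  J−j₁+j₂=2  j₁+j₂+J+1=8
(j₁±m₁, j₂±m₂, J±M) = (2,3,3,3,1,2)
P² = 144/35
sum k=2..3:
  [2] +1/4 = 1/4
  [3] −1/12 = -1/12
S = 1/6
C² = P²·S² = 4/35 ; C = +0.338062

+0.338062  (= +√(4/35))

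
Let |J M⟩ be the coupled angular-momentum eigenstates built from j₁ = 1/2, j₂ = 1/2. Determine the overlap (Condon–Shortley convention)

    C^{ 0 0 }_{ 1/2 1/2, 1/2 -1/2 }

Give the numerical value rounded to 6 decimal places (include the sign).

j₁+j₂−J=1  J+j₁−j₂=0  J−j₁+j₂=0  j₁+j₂+J+1=2
(j₁±m₁, j₂±m₂, J±M) = (1,0,0,1,0,0)
P² = 1/2
sum k=0..0:
  [0] +1/1 = 1
S = 1
C² = P²·S² = 1/2 ; C = +0.707107

+√(1/2) ≈ +0.707107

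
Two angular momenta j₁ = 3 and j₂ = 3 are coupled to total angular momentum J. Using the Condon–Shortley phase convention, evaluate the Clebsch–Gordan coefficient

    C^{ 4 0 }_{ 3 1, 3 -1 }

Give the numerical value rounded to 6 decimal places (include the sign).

+√(1/154) = +0.080582

√[9·2!4!4!/11! · 4!2!2!4!4!4!] = √(663552/1925)
  +(−1)^0/∏(0,2,2,2,2,2)! = 1/32  (running 1/32)
  +(−1)^1/∏(1,1,1,1,3,3)! = -1/36  (running 1/288)
  +(−1)^2/∏(2,0,0,0,4,4)! = 1/1152  (running 5/1152)
⟨..|..⟩ = √(663552/1925)·(5/1152) = +0.080582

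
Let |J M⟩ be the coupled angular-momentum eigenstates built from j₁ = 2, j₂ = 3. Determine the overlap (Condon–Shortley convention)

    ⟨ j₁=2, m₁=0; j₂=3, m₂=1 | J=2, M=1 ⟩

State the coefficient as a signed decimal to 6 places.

+0.377964  (= +√(1/7))

j₁+j₂−J=3  J+j₁−j₂=1  J−j₁+j₂=3  j₁+j₂+J+1=8
(j₁±m₁, j₂±m₂, J±M) = (2,2,4,2,3,1)
P² = 36/7
sum k=1..2:
  [1] −1/12 = -1/12
  [2] +1/4 = 1/4
S = 1/6
C² = P²·S² = 1/7 ; C = +0.377964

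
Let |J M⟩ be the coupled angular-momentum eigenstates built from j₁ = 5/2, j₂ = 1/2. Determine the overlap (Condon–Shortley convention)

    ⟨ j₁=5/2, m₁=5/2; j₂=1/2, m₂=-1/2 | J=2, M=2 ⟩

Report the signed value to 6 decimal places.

j₁+j₂−J=1  J+j₁−j₂=4  J−j₁+j₂=0  j₁+j₂+J+1=6
(j₁±m₁, j₂±m₂, J±M) = (5,0,0,1,4,0)
P² = 480
sum k=0..0:
  [0] +1/24 = 1/24
S = 1/24
C² = P²·S² = 5/6 ; C = +0.912871

+√(5/6) ≈ +0.912871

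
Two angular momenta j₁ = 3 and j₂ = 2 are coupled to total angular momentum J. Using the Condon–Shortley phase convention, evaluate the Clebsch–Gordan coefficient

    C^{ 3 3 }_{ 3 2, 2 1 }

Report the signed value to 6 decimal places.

-0.645497  (= −√(5/12))

√[7·2!4!2!/9! · 5!1!3!1!6!0!] = √(960)
  +(−1)^1/∏(1,1,0,2,4,0)! = -1/48  (running -1/48)
⟨..|..⟩ = √(960)·(-1/48) = -0.645497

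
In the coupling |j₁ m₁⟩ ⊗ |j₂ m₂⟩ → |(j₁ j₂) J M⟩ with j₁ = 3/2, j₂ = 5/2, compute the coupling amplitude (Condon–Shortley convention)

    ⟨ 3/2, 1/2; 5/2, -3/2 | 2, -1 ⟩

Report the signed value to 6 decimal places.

√[5·2!1!3!/7! · 2!1!1!4!1!3!] = √(24/7)
  +(−1)^0/∏(0,2,1,1,0,2)! = 1/4  (running 1/4)
  +(−1)^1/∏(1,1,0,0,1,3)! = -1/6  (running 1/12)
⟨..|..⟩ = √(24/7)·(1/12) = +0.154303

+√(1/42) ≈ +0.154303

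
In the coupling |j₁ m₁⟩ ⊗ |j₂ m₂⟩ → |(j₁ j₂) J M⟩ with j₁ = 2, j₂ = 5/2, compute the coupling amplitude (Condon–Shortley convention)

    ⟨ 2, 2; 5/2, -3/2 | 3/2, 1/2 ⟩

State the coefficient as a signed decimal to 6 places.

triangle: 3!×1!×2!/7! = 12/5040
(j±m)!: 4!×0!×1!×4!×2!×1! = 1152
prefactor² = (2J+1)×Δ×N² = 384/35
  k=0: +1/(0!×3!×0!×1!×1!×1!) = 1/6
Σ = 1/6  ⇒  CG² = 384/35×1/6² = 32/105
CG = +√(32/105) = +0.552052

+0.552052  (= +√(32/105))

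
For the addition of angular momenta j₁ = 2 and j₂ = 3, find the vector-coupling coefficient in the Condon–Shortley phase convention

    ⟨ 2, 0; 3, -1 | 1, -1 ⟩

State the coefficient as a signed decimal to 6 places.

j₁+j₂−J=4  J+j₁−j₂=0  J−j₁+j₂=2  j₁+j₂+J+1=7
(j₁±m₁, j₂±m₂, J±M) = (2,2,2,4,0,2)
P² = 384/35
sum k=2..2:
  [2] +1/8 = 1/8
S = 1/8
C² = P²·S² = 6/35 ; C = +0.414039

+0.414039  (= +√(6/35))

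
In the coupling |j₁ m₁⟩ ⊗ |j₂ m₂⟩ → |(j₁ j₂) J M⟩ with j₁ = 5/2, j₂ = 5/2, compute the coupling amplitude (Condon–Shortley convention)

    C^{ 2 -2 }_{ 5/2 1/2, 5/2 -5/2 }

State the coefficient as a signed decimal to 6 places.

+√(5/28) ≈ +0.422577

triangle: 3!*2!*2!/8! = 24/40320
(j±m)!: 3!*2!*0!*5!*0!*4! = 34560
prefactor² = (2J+1)*Δ*N² = 720/7
  k=0: +1/(0!*3!*2!*0!*0!*2!) = 1/24
Σ = 1/24  ⇒  CG² = 720/7*1/24² = 5/28
CG = +√(5/28) = +0.422577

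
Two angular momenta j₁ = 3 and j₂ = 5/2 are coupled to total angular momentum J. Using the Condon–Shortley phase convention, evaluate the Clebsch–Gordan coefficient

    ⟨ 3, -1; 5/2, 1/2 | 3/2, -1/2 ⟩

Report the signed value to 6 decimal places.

-0.097590  (= −√(1/105))

j₁+j₂−J=4  J+j₁−j₂=2  J−j₁+j₂=1  j₁+j₂+J+1=8
(j₁±m₁, j₂±m₂, J±M) = (2,4,3,2,1,2)
P² = 192/35
sum k=2..3:
  [2] +1/8 = 1/8
  [3] −1/6 = -1/6
S = -1/24
C² = P²·S² = 1/105 ; C = -0.097590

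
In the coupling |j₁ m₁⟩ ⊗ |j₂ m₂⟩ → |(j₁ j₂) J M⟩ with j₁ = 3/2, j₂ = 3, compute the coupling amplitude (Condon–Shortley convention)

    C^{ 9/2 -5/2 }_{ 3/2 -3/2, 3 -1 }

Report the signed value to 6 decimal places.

+√(5/12) = +0.645497

j₁+j₂−J=0  J+j₁−j₂=3  J−j₁+j₂=6  j₁+j₂+J+1=10
(j₁±m₁, j₂±m₂, J±M) = (0,3,2,4,2,7)
P² = 34560
sum k=0..0:
  [0] +1/288 = 1/288
S = 1/288
C² = P²·S² = 5/12 ; C = +0.645497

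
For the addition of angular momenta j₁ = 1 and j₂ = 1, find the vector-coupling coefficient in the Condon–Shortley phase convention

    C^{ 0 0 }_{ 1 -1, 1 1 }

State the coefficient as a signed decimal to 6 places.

triangle: 2!×0!×0!/3! = 2/6
(j±m)!: 0!×2!×2!×0!×0!×0! = 4
prefactor² = (2J+1)×Δ×N² = 4/3
  k=2: +1/(2!×0!×0!×0!×0!×0!) = 1/2
Σ = 1/2  ⇒  CG² = 4/3×1/2² = 1/3
CG = +√(1/3) = +0.577350

+0.577350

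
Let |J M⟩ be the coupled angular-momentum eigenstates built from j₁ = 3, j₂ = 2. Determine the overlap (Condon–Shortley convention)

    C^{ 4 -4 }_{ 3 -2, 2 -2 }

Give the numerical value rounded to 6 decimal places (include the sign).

j₁+j₂−J=1  J+j₁−j₂=5  J−j₁+j₂=3  j₁+j₂+J+1=10
(j₁±m₁, j₂±m₂, J±M) = (1,5,0,4,0,8)
P² = 207360
sum k=0..0:
  [0] +1/720 = 1/720
S = 1/720
C² = P²·S² = 2/5 ; C = +0.632456

+0.632456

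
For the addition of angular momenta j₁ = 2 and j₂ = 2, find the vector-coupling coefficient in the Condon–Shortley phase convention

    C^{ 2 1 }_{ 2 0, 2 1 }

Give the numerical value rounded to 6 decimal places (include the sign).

-0.267261  (= −√(1/14))

triangle: 2!*2!*2!/7! = 8/5040
(j±m)!: 2!*2!*3!*1!*3!*1! = 144
prefactor² = (2J+1)*Δ*N² = 8/7
  k=1: −1/(1!*1!*1!*2!*1!*0!) = -1/2
  k=2: +1/(2!*0!*0!*1!*2!*1!) = 1/4
Σ = -1/4  ⇒  CG² = 8/7*(-1/4)² = 1/14
CG = −√(1/14) = -0.267261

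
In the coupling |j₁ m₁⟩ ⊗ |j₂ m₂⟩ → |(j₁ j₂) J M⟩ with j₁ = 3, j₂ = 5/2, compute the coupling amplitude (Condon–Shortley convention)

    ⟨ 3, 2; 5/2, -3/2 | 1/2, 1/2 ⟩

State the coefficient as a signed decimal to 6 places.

√[2·5!1!0!/7! · 5!1!1!4!1!0!] = √(960/7)
  +(−1)^1/∏(1,4,0,0,1,0)! = -1/24  (running -1/24)
⟨..|..⟩ = √(960/7)·(-1/24) = -0.487950

-0.487950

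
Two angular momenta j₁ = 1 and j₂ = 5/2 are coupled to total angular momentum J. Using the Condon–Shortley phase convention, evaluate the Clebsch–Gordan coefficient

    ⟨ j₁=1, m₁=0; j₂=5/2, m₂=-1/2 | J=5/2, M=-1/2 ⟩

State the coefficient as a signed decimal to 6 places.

+0.169031  (= +√(1/35))

triangle: 1!*1!*4!/7! = 24/5040
(j±m)!: 1!*1!*2!*3!*2!*3! = 144
prefactor² = (2J+1)*Δ*N² = 144/35
  k=0: +1/(0!*1!*1!*2!*0!*2!) = 1/4
  k=1: −1/(1!*0!*0!*1!*1!*3!) = -1/6
Σ = 1/12  ⇒  CG² = 144/35*1/12² = 1/35
CG = +√(1/35) = +0.169031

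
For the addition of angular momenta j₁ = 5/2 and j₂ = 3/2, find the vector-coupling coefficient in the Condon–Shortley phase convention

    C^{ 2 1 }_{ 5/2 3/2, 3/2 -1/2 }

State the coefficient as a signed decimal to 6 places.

j₁+j₂−J=2  J+j₁−j₂=3  J−j₁+j₂=1  j₁+j₂+J+1=7
(j₁±m₁, j₂±m₂, J±M) = (4,1,1,2,3,1)
P² = 24/7
sum k=0..1:
  [0] +1/4 = 1/4
  [1] −1/6 = -1/6
S = 1/12
C² = P²·S² = 1/42 ; C = +0.154303

+0.154303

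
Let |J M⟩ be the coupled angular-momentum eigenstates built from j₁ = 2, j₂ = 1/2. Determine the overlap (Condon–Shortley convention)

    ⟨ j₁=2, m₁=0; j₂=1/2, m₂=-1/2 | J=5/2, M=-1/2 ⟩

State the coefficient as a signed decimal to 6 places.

triangle: 0!*4!*1!/6! = 24/720
(j±m)!: 2!*2!*0!*1!*2!*3! = 48
prefactor² = (2J+1)*Δ*N² = 48/5
  k=0: +1/(0!*0!*2!*0!*2!*1!) = 1/4
Σ = 1/4  ⇒  CG² = 48/5*1/4² = 3/5
CG = +√(3/5) = +0.774597

+0.774597  (= +√(3/5))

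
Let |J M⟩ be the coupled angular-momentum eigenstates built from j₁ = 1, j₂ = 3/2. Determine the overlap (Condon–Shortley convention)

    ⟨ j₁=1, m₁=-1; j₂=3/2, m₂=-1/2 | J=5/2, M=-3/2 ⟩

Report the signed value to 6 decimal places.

√[6·0!2!3!/6! · 0!2!1!2!1!4!] = √(48/5)
  +(−1)^0/∏(0,0,2,1,0,2)! = 1/4  (running 1/4)
⟨..|..⟩ = √(48/5)·(1/4) = +0.774597

+0.774597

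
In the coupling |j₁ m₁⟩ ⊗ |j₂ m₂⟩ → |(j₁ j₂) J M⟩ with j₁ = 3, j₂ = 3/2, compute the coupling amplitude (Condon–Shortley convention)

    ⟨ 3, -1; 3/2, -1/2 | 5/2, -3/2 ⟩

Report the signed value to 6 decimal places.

−√(7/20) = -0.591608

√[6·2!4!1!/8! · 2!4!1!2!1!4!] = √(576/35)
  +(−1)^0/∏(0,2,4,1,0,0)! = 1/48  (running 1/48)
  +(−1)^1/∏(1,1,3,0,1,1)! = -1/6  (running -7/48)
⟨..|..⟩ = √(576/35)·(-7/48) = -0.591608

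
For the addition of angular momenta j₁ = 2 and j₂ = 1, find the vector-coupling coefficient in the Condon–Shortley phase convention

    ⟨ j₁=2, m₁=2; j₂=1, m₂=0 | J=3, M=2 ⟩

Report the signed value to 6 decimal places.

+0.577350

j₁+j₂−J=0  J+j₁−j₂=4  J−j₁+j₂=2  j₁+j₂+J+1=7
(j₁±m₁, j₂±m₂, J±M) = (4,0,1,1,5,1)
P² = 192
sum k=0..0:
  [0] +1/24 = 1/24
S = 1/24
C² = P²·S² = 1/3 ; C = +0.577350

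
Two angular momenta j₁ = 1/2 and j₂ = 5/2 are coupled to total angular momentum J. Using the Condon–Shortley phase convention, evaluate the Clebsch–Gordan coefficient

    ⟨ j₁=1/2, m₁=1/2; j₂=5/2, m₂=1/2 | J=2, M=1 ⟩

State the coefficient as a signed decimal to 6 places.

+0.577350

√[5·1!0!4!/6! · 1!0!3!2!3!1!] = √(12)
  +(−1)^0/∏(0,1,0,3,0,1)! = 1/6  (running 1/6)
⟨..|..⟩ = √(12)·(1/6) = +0.577350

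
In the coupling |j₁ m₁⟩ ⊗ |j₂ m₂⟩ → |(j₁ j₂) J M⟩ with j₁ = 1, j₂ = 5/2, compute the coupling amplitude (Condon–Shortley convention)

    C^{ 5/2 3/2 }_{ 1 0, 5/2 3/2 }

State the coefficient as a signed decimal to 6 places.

−√(9/35) = -0.507093

√[6·1!1!4!/7! · 1!1!4!1!4!1!] = √(576/35)
  +(−1)^0/∏(0,1,1,4,0,0)! = 1/24  (running 1/24)
  +(−1)^1/∏(1,0,0,3,1,1)! = -1/6  (running -1/8)
⟨..|..⟩ = √(576/35)·(-1/8) = -0.507093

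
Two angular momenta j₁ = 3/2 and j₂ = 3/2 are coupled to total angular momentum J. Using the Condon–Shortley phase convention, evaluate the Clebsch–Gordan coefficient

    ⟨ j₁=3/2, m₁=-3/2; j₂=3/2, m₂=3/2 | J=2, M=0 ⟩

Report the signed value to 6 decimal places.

√[5·1!2!2!/6! · 0!3!3!0!2!2!] = √(4)
  +(−1)^1/∏(1,0,2,2,0,0)! = -1/4  (running -1/4)
⟨..|..⟩ = √(4)·(-1/4) = -0.500000

−√(1/4) = -0.500000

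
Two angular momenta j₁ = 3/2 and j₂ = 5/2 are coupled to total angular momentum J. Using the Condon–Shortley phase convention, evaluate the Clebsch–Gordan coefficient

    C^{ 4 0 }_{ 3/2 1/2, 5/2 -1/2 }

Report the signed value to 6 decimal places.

+0.654654  (= +√(3/7))

j₁+j₂−J=0  J+j₁−j₂=3  J−j₁+j₂=5  j₁+j₂+J+1=9
(j₁±m₁, j₂±m₂, J±M) = (2,1,2,3,4,4)
P² = 1728/7
sum k=0..0:
  [0] +1/24 = 1/24
S = 1/24
C² = P²·S² = 3/7 ; C = +0.654654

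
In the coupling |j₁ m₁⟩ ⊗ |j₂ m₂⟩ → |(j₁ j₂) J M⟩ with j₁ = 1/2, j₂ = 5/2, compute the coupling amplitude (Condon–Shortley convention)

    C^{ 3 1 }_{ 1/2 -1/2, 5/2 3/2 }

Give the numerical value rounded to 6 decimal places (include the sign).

triangle: 0!*1!*5!/7! = 120/5040
(j±m)!: 0!*1!*4!*1!*4!*2! = 1152
prefactor² = (2J+1)*Δ*N² = 192
  k=0: +1/(0!*0!*1!*4!*0!*1!) = 1/24
Σ = 1/24  ⇒  CG² = 192*1/24² = 1/3
CG = +√(1/3) = +0.577350

+√(1/3) = +0.577350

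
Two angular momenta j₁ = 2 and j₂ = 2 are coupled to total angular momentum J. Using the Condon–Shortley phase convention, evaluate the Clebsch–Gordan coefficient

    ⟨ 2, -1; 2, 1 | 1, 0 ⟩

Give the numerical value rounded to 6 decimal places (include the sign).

+√(1/10) = +0.316228

√[3·3!1!1!/6! · 1!3!3!1!1!1!] = √(9/10)
  +(−1)^2/∏(2,1,1,1,0,0)! = 1/2  (running 1/2)
  +(−1)^3/∏(3,0,0,0,1,1)! = -1/6  (running 1/3)
⟨..|..⟩ = √(9/10)·(1/3) = +0.316228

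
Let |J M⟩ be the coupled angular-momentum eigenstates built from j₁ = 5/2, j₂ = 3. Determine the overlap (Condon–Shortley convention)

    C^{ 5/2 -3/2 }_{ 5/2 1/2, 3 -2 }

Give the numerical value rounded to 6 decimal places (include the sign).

-0.267261  (= −√(1/14))

triangle: 3!·2!·3!/9! = 72/362880
(j±m)!: 3!·2!·1!·5!·1!·4! = 34560
prefactor² = (2J+1)·Δ·N² = 288/7
  k=0: +1/(0!·3!·2!·1!·0!·2!) = 1/24
  k=1: −1/(1!·2!·1!·0!·1!·3!) = -1/12
Σ = -1/24  ⇒  CG² = 288/7·(-1/24)² = 1/14
CG = −√(1/14) = -0.267261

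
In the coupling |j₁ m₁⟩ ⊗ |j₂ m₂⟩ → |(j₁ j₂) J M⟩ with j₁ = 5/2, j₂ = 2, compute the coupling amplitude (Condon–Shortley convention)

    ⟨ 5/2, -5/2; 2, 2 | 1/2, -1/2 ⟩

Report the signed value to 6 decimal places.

+0.577350  (= +√(1/3))

√[2·4!1!0!/6! · 0!5!4!0!0!1!] = √(192)
  +(−1)^4/∏(4,0,1,0,0,0)! = 1/24  (running 1/24)
⟨..|..⟩ = √(192)·(1/24) = +0.577350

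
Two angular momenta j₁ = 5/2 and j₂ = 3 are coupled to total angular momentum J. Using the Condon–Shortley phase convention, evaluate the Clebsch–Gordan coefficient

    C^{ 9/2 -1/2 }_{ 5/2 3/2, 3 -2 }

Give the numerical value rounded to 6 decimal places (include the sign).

√[10·1!4!5!/11! · 4!1!1!5!4!5!] = √(460800/77)
  +(−1)^0/∏(0,1,1,1,3,4)! = 1/144  (running 1/144)
  +(−1)^1/∏(1,0,0,0,4,5)! = -1/2880  (running 19/2880)
⟨..|..⟩ = √(460800/77)·(19/2880) = +0.510355

+√(361/1386) = +0.510355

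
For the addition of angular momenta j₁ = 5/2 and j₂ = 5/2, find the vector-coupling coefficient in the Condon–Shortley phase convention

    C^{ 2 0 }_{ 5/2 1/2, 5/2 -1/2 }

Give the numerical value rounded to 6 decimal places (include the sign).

-0.436436  (= −√(4/21))

√[5·3!2!2!/8! · 3!2!2!3!2!2!] = √(12/7)
  +(−1)^0/∏(0,3,2,2,0,0)! = 1/24  (running 1/24)
  +(−1)^1/∏(1,2,1,1,1,1)! = -1/2  (running -11/24)
  +(−1)^2/∏(2,1,0,0,2,2)! = 1/8  (running -1/3)
⟨..|..⟩ = √(12/7)·(-1/3) = -0.436436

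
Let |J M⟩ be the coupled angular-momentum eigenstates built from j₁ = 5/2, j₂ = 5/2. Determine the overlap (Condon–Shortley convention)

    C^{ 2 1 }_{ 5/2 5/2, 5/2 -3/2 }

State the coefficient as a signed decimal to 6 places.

+0.597614

j₁+j₂−J=3  J+j₁−j₂=2  J−j₁+j₂=2  j₁+j₂+J+1=8
(j₁±m₁, j₂±m₂, J±M) = (5,0,1,4,3,1)
P² = 360/7
sum k=0..0:
  [0] +1/12 = 1/12
S = 1/12
C² = P²·S² = 5/14 ; C = +0.597614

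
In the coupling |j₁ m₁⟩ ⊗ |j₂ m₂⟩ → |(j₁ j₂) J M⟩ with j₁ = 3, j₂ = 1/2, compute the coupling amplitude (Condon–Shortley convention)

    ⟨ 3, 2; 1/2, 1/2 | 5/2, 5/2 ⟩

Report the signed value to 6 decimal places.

triangle: 1!*5!*0!/7! = 120/5040
(j±m)!: 5!*1!*1!*0!*5!*0! = 14400
prefactor² = (2J+1)*Δ*N² = 14400/7
  k=1: −1/(1!*0!*0!*0!*5!*0!) = -1/120
Σ = -1/120  ⇒  CG² = 14400/7*(-1/120)² = 1/7
CG = −√(1/7) = -0.377964

-0.377964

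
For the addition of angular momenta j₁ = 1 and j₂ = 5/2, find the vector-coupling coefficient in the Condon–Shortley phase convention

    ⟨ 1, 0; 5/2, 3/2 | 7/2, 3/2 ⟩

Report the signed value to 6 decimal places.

+0.690066  (= +√(10/21))

triangle: 0!*2!*5!/8! = 240/40320
(j±m)!: 1!*1!*4!*1!*5!*2! = 5760
prefactor² = (2J+1)*Δ*N² = 1920/7
  k=0: +1/(0!*0!*1!*4!*1!*1!) = 1/24
Σ = 1/24  ⇒  CG² = 1920/7*1/24² = 10/21
CG = +√(10/21) = +0.690066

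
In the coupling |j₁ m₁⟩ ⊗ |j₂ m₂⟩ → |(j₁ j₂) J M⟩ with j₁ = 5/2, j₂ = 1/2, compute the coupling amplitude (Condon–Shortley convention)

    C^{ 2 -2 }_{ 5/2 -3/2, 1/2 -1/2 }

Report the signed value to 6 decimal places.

+0.408248

√[5·1!4!0!/6! · 1!4!0!1!0!4!] = √(96)
  +(−1)^0/∏(0,1,4,0,0,0)! = 1/24  (running 1/24)
⟨..|..⟩ = √(96)·(1/24) = +0.408248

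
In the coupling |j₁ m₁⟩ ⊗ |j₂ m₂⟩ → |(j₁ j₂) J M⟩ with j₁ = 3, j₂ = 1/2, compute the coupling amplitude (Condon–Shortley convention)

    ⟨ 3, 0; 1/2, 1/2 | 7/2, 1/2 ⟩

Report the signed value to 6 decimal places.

triangle: 0!·6!·1!/8! = 720/40320
(j±m)!: 3!·3!·1!·0!·4!·3! = 5184
prefactor² = (2J+1)·Δ·N² = 5184/7
  k=0: +1/(0!·0!·3!·1!·3!·0!) = 1/36
Σ = 1/36  ⇒  CG² = 5184/7·1/36² = 4/7
CG = +√(4/7) = +0.755929

+√(4/7) ≈ +0.755929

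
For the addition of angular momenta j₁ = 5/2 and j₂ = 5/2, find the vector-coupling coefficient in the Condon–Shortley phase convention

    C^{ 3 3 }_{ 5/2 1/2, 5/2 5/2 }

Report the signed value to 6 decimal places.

√[7·2!3!3!/9! · 3!2!5!0!6!0!] = √(1440)
  +(−1)^2/∏(2,0,0,3,3,0)! = 1/72  (running 1/72)
⟨..|..⟩ = √(1440)·(1/72) = +0.527046

+√(5/18) = +0.527046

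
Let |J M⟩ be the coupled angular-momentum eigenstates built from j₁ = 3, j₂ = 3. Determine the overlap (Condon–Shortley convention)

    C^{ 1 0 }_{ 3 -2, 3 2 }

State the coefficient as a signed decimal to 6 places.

+√(1/7) ≈ +0.377964

√[3·5!1!1!/8! · 1!5!5!1!1!1!] = √(900/7)
  +(−1)^4/∏(4,1,1,1,0,0)! = 1/24  (running 1/24)
  +(−1)^5/∏(5,0,0,0,1,1)! = -1/120  (running 1/30)
⟨..|..⟩ = √(900/7)·(1/30) = +0.377964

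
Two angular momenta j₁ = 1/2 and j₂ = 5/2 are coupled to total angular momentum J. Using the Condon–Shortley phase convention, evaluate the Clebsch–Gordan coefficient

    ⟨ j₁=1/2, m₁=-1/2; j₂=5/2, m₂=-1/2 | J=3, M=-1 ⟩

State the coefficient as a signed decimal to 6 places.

√[7·0!1!5!/7! · 0!1!2!3!2!4!] = √(96)
  +(−1)^0/∏(0,0,1,2,0,3)! = 1/12  (running 1/12)
⟨..|..⟩ = √(96)·(1/12) = +0.816497

+√(2/3) = +0.816497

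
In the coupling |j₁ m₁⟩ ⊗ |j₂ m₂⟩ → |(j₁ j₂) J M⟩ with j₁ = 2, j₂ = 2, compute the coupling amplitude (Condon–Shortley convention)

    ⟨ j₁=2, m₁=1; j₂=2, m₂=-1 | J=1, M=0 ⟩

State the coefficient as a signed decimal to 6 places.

-0.316228

√[3·3!1!1!/6! · 3!1!1!3!1!1!] = √(9/10)
  +(−1)^0/∏(0,3,1,1,0,0)! = 1/6  (running 1/6)
  +(−1)^1/∏(1,2,0,0,1,1)! = -1/2  (running -1/3)
⟨..|..⟩ = √(9/10)·(-1/3) = -0.316228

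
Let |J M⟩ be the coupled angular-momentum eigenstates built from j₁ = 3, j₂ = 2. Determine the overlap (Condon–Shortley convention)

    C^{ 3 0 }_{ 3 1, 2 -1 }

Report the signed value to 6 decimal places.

triangle: 2!·4!·2!/9! = 96/362880
(j±m)!: 4!·2!·1!·3!·3!·3! = 10368
prefactor² = (2J+1)·Δ·N² = 96/5
  k=0: +1/(0!·2!·2!·1!·2!·1!) = 1/8
  k=1: −1/(1!·1!·1!·0!·3!·2!) = -1/12
Σ = 1/24  ⇒  CG² = 96/5·1/24² = 1/30
CG = +√(1/30) = +0.182574

+√(1/30) ≈ +0.182574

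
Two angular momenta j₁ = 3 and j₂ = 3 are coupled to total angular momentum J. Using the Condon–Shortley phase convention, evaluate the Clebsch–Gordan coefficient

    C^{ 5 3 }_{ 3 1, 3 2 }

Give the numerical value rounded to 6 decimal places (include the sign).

-0.408248

√[11·1!5!5!/12! · 4!2!5!1!8!2!] = √(153600)
  +(−1)^0/∏(0,1,2,5,3,0)! = 1/1440  (running 1/1440)
  +(−1)^1/∏(1,0,1,4,4,1)! = -1/576  (running -1/960)
⟨..|..⟩ = √(153600)·(-1/960) = -0.408248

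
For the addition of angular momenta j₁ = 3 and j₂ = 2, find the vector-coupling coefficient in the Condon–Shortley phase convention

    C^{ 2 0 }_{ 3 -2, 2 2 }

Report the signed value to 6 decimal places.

−√(5/14) ≈ -0.597614

√[5·3!3!1!/8! · 1!5!4!0!2!2!] = √(360/7)
  +(−1)^3/∏(3,0,2,1,1,0)! = -1/12  (running -1/12)
⟨..|..⟩ = √(360/7)·(-1/12) = -0.597614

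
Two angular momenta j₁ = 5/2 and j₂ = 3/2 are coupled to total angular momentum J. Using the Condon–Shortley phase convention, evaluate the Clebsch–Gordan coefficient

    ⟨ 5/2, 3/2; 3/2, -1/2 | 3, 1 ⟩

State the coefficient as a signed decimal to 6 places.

+0.639010

j₁+j₂−J=1  J+j₁−j₂=4  J−j₁+j₂=2  j₁+j₂+J+1=8
(j₁±m₁, j₂±m₂, J±M) = (4,1,1,2,4,2)
P² = 96/5
sum k=0..1:
  [0] +1/6 = 1/6
  [1] −1/48 = -1/48
S = 7/48
C² = P²·S² = 49/120 ; C = +0.639010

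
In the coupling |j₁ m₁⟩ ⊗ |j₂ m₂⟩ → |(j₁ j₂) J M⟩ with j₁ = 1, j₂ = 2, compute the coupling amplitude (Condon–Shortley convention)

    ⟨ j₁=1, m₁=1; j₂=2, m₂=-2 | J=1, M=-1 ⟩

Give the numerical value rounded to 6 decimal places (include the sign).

+√(3/5) = +0.774597

triangle: 2!*0!*2!/5! = 4/120
(j±m)!: 2!*0!*0!*4!*0!*2! = 96
prefactor² = (2J+1)*Δ*N² = 48/5
  k=0: +1/(0!*2!*0!*0!*0!*2!) = 1/4
Σ = 1/4  ⇒  CG² = 48/5*1/4² = 3/5
CG = +√(3/5) = +0.774597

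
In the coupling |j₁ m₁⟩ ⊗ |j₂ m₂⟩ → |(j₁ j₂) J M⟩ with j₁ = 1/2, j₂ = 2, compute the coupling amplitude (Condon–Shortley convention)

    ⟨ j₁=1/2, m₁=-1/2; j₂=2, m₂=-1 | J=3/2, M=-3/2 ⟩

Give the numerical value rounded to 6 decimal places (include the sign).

-0.447214

j₁+j₂−J=1  J+j₁−j₂=0  J−j₁+j₂=3  j₁+j₂+J+1=5
(j₁±m₁, j₂±m₂, J±M) = (0,1,1,3,0,3)
P² = 36/5
sum k=1..1:
  [1] −1/6 = -1/6
S = -1/6
C² = P²·S² = 1/5 ; C = -0.447214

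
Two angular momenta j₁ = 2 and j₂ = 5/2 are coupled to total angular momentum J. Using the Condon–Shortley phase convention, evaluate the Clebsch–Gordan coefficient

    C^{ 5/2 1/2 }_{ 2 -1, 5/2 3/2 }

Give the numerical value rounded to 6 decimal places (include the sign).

+0.414039  (= +√(6/35))

triangle: 2!*2!*3!/8! = 24/40320
(j±m)!: 1!*3!*4!*1!*3!*2! = 1728
prefactor² = (2J+1)*Δ*N² = 216/35
  k=1: −1/(1!*1!*2!*3!*0!*0!) = -1/12
  k=2: +1/(2!*0!*1!*2!*1!*1!) = 1/4
Σ = 1/6  ⇒  CG² = 216/35*1/6² = 6/35
CG = +√(6/35) = +0.414039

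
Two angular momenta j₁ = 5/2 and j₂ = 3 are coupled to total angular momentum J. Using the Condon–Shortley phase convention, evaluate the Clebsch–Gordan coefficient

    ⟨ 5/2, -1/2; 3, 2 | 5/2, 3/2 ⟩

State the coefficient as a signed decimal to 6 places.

+0.267261  (= +√(1/14))

j₁+j₂−J=3  J+j₁−j₂=2  J−j₁+j₂=3  j₁+j₂+J+1=9
(j₁±m₁, j₂±m₂, J±M) = (2,3,5,1,4,1)
P² = 288/7
sum k=2..3:
  [2] +1/12 = 1/12
  [3] −1/24 = -1/24
S = 1/24
C² = P²·S² = 1/14 ; C = +0.267261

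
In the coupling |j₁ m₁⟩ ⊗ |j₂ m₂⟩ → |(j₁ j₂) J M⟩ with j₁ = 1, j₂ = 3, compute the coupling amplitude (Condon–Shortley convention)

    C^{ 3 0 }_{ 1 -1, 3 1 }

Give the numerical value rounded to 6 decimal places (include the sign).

-0.707107  (= −√(1/2))

j₁+j₂−J=1  J+j₁−j₂=1  J−j₁+j₂=5  j₁+j₂+J+1=8
(j₁±m₁, j₂±m₂, J±M) = (0,2,4,2,3,3)
P² = 72
sum k=1..1:
  [1] −1/12 = -1/12
S = -1/12
C² = P²·S² = 1/2 ; C = -0.707107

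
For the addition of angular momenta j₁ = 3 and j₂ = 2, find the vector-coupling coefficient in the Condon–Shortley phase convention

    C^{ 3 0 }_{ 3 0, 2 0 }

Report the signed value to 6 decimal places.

-0.516398  (= −√(4/15))

√[7·2!4!2!/9! · 3!3!2!2!3!3!] = √(48/5)
  +(−1)^0/∏(0,2,3,2,1,0)! = 1/24  (running 1/24)
  +(−1)^1/∏(1,1,2,1,2,1)! = -1/4  (running -5/24)
  +(−1)^2/∏(2,0,1,0,3,2)! = 1/24  (running -1/6)
⟨..|..⟩ = √(48/5)·(-1/6) = -0.516398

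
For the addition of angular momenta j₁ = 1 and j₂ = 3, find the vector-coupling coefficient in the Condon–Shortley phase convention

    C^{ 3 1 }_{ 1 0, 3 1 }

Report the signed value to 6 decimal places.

triangle: 1!×1!×5!/8! = 120/40320
(j±m)!: 1!×1!×4!×2!×4!×2! = 2304
prefactor² = (2J+1)×Δ×N² = 48
  k=0: +1/(0!×1!×1!×4!×0!×1!) = 1/24
  k=1: −1/(1!×0!×0!×3!×1!×2!) = -1/12
Σ = -1/24  ⇒  CG² = 48×(-1/24)² = 1/12
CG = −√(1/12) = -0.288675

−√(1/12) ≈ -0.288675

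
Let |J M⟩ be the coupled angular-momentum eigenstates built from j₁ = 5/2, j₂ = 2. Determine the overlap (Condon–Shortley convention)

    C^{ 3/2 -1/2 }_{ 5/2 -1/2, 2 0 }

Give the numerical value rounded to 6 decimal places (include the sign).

j₁+j₂−J=3  J+j₁−j₂=2  J−j₁+j₂=1  j₁+j₂+J+1=7
(j₁±m₁, j₂±m₂, J±M) = (2,3,2,2,1,2)
P² = 32/35
sum k=1..2:
  [1] −1/4 = -1/4
  [2] +1/2 = 1/2
S = 1/4
C² = P²·S² = 2/35 ; C = +0.239046

+√(2/35) = +0.239046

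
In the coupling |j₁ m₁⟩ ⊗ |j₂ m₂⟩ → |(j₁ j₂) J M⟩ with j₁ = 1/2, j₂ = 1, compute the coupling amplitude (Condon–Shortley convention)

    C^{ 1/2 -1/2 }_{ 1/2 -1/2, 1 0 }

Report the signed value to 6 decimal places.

triangle: 1!*0!*1!/3! = 1/6
(j±m)!: 0!*1!*1!*1!*0!*1! = 1
prefactor² = (2J+1)*Δ*N² = 1/3
  k=1: −1/(1!*0!*0!*0!*0!*1!) = -1
Σ = -1  ⇒  CG² = 1/3*(-1)² = 1/3
CG = −√(1/3) = -0.577350

-0.577350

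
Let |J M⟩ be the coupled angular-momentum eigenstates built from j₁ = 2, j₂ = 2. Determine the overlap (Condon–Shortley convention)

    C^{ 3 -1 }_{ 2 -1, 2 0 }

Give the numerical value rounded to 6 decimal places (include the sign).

triangle: 1!*3!*3!/8! = 36/40320
(j±m)!: 1!*3!*2!*2!*2!*4! = 1152
prefactor² = (2J+1)*Δ*N² = 36/5
  k=0: +1/(0!*1!*3!*2!*0!*1!) = 1/12
  k=1: −1/(1!*0!*2!*1!*1!*2!) = -1/4
Σ = -1/6  ⇒  CG² = 36/5*(-1/6)² = 1/5
CG = −√(1/5) = -0.447214

-0.447214  (= −√(1/5))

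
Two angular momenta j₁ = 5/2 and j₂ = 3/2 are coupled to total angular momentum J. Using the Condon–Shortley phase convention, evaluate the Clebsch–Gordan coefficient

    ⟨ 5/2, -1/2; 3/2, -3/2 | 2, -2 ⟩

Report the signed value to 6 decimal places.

+0.377964  (= +√(1/7))

triangle: 2!×3!×1!/7! = 12/5040
(j±m)!: 2!×3!×0!×3!×0!×4! = 1728
prefactor² = (2J+1)×Δ×N² = 144/7
  k=0: +1/(0!×2!×3!×0!×0!×1!) = 1/12
Σ = 1/12  ⇒  CG² = 144/7×1/12² = 1/7
CG = +√(1/7) = +0.377964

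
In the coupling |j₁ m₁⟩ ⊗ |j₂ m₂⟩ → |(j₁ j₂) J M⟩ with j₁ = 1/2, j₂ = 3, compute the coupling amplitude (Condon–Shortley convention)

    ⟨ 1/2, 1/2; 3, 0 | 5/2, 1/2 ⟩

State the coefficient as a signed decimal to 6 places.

+√(3/7) ≈ +0.654654

triangle: 1!*0!*5!/7! = 120/5040
(j±m)!: 1!*0!*3!*3!*3!*2! = 432
prefactor² = (2J+1)*Δ*N² = 432/7
  k=0: +1/(0!*1!*0!*3!*0!*2!) = 1/12
Σ = 1/12  ⇒  CG² = 432/7*1/12² = 3/7
CG = +√(3/7) = +0.654654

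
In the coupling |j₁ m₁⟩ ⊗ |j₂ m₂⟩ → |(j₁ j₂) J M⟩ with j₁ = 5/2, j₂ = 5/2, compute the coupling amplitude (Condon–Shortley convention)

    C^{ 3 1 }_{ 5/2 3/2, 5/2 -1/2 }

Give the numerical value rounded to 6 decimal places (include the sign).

+√(1/30) = +0.182574

j₁+j₂−J=2  J+j₁−j₂=3  J−j₁+j₂=3  j₁+j₂+J+1=9
(j₁±m₁, j₂±m₂, J±M) = (4,1,2,3,4,2)
P² = 96/5
sum k=0..1:
  [0] +1/8 = 1/8
  [1] −1/12 = -1/12
S = 1/24
C² = P²·S² = 1/30 ; C = +0.182574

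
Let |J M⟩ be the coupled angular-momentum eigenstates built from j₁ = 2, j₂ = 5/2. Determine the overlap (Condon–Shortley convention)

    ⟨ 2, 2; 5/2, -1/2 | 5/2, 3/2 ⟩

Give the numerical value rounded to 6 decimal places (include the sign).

+0.621059  (= +√(27/70))

√[6·2!2!3!/8! · 4!0!2!3!4!1!] = √(864/35)
  +(−1)^0/∏(0,2,0,2,2,1)! = 1/8  (running 1/8)
⟨..|..⟩ = √(864/35)·(1/8) = +0.621059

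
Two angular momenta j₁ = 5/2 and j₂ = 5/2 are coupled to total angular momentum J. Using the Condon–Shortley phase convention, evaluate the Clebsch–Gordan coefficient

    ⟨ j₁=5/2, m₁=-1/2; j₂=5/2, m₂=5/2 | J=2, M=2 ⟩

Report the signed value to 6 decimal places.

−√(5/28) = -0.422577

j₁+j₂−J=3  J+j₁−j₂=2  J−j₁+j₂=2  j₁+j₂+J+1=8
(j₁±m₁, j₂±m₂, J±M) = (2,3,5,0,4,0)
P² = 720/7
sum k=3..3:
  [3] −1/24 = -1/24
S = -1/24
C² = P²·S² = 5/28 ; C = -0.422577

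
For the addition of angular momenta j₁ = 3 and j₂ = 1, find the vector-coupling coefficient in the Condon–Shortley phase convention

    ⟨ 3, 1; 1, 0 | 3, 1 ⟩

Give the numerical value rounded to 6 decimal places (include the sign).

√[7·1!5!1!/8! · 4!2!1!1!4!2!] = √(48)
  +(−1)^0/∏(0,1,2,1,3,0)! = 1/12  (running 1/12)
  +(−1)^1/∏(1,0,1,0,4,1)! = -1/24  (running 1/24)
⟨..|..⟩ = √(48)·(1/24) = +0.288675

+√(1/12) = +0.288675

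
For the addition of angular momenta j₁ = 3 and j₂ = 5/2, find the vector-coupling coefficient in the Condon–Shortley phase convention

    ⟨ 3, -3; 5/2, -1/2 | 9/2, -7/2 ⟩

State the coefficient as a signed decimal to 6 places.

-0.696311

j₁+j₂−J=1  J+j₁−j₂=5  J−j₁+j₂=4  j₁+j₂+J+1=11
(j₁±m₁, j₂±m₂, J±M) = (0,6,2,3,1,8)
P² = 2764800/11
sum k=1..1:
  [1] −1/720 = -1/720
S = -1/720
C² = P²·S² = 16/33 ; C = -0.696311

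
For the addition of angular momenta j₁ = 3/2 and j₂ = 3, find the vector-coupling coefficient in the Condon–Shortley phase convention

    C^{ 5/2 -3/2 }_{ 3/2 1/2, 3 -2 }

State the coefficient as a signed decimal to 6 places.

√[6·2!1!4!/8! · 2!1!1!5!1!4!] = √(288/7)
  +(−1)^0/∏(0,2,1,1,0,3)! = 1/12  (running 1/12)
  +(−1)^1/∏(1,1,0,0,1,4)! = -1/24  (running 1/24)
⟨..|..⟩ = √(288/7)·(1/24) = +0.267261

+√(1/14) = +0.267261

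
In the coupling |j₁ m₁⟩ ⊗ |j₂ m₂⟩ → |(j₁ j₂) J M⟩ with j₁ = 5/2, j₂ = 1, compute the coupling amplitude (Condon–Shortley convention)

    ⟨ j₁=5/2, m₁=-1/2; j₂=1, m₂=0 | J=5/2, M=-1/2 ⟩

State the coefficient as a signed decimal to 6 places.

√[6·1!4!1!/7! · 2!3!1!1!2!3!] = √(144/35)
  +(−1)^0/∏(0,1,3,1,1,0)! = 1/6  (running 1/6)
  +(−1)^1/∏(1,0,2,0,2,1)! = -1/4  (running -1/12)
⟨..|..⟩ = √(144/35)·(-1/12) = -0.169031

−√(1/35) ≈ -0.169031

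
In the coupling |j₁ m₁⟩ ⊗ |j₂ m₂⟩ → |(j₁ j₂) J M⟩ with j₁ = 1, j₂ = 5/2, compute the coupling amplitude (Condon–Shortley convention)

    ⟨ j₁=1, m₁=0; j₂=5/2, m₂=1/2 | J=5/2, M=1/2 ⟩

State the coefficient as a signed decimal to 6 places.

triangle: 1!·1!·4!/7! = 24/5040
(j±m)!: 1!·1!·3!·2!·3!·2! = 144
prefactor² = (2J+1)·Δ·N² = 144/35
  k=0: +1/(0!·1!·1!·3!·0!·1!) = 1/6
  k=1: −1/(1!·0!·0!·2!·1!·2!) = -1/4
Σ = -1/12  ⇒  CG² = 144/35·(-1/12)² = 1/35
CG = −√(1/35) = -0.169031

−√(1/35) = -0.169031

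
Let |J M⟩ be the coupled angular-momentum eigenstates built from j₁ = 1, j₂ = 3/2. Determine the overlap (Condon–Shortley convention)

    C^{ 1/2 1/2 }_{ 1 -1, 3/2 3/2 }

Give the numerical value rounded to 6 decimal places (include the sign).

triangle: 2!·0!·1!/4! = 2/24
(j±m)!: 0!·2!·3!·0!·1!·0! = 12
prefactor² = (2J+1)·Δ·N² = 2
  k=2: +1/(2!·0!·0!·1!·0!·0!) = 1/2
Σ = 1/2  ⇒  CG² = 2·1/2² = 1/2
CG = +√(1/2) = +0.707107

+√(1/2) = +0.707107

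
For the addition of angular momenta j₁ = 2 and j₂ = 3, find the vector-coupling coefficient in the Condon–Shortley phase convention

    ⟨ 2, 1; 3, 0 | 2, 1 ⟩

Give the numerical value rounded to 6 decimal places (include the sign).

√[5·3!1!3!/8! · 3!1!3!3!3!1!] = √(81/14)
  +(−1)^0/∏(0,3,1,3,0,0)! = 1/36  (running 1/36)
  +(−1)^1/∏(1,2,0,2,1,1)! = -1/4  (running -2/9)
⟨..|..⟩ = √(81/14)·(-2/9) = -0.534522

-0.534522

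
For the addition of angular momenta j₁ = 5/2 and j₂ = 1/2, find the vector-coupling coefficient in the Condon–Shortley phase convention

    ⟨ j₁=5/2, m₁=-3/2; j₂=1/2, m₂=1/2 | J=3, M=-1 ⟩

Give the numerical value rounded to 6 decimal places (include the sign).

√[7·0!5!1!/7! · 1!4!1!0!2!4!] = √(192)
  +(−1)^0/∏(0,0,4,1,1,0)! = 1/24  (running 1/24)
⟨..|..⟩ = √(192)·(1/24) = +0.577350

+0.577350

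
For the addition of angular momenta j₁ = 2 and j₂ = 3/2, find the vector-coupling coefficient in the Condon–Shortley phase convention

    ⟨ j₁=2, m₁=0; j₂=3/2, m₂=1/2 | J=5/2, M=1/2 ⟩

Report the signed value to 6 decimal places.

−√(3/35) ≈ -0.292770

j₁+j₂−J=1  J+j₁−j₂=3  J−j₁+j₂=2  j₁+j₂+J+1=7
(j₁±m₁, j₂±m₂, J±M) = (2,2,2,1,3,2)
P² = 48/35
sum k=0..1:
  [0] +1/4 = 1/4
  [1] −1/2 = -1/2
S = -1/4
C² = P²·S² = 3/35 ; C = -0.292770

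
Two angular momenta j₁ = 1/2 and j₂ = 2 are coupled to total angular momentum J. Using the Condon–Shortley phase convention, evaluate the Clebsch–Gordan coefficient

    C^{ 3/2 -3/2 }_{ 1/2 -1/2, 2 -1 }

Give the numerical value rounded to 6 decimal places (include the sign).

j₁+j₂−J=1  J+j₁−j₂=0  J−j₁+j₂=3  j₁+j₂+J+1=5
(j₁±m₁, j₂±m₂, J±M) = (0,1,1,3,0,3)
P² = 36/5
sum k=1..1:
  [1] −1/6 = -1/6
S = -1/6
C² = P²·S² = 1/5 ; C = -0.447214

-0.447214  (= −√(1/5))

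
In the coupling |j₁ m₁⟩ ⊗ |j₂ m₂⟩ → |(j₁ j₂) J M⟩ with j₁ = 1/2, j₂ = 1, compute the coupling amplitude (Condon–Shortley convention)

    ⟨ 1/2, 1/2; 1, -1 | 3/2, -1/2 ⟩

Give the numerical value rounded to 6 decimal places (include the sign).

j₁+j₂−J=0  J+j₁−j₂=1  J−j₁+j₂=2  j₁+j₂+J+1=4
(j₁±m₁, j₂±m₂, J±M) = (1,0,0,2,1,2)
P² = 4/3
sum k=0..0:
  [0] +1/2 = 1/2
S = 1/2
C² = P²·S² = 1/3 ; C = +0.577350

+√(1/3) = +0.577350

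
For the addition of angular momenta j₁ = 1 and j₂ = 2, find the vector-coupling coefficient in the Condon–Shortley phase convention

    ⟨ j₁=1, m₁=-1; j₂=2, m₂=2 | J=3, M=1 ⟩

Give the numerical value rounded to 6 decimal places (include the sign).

triangle: 0!×2!×4!/7! = 48/5040
(j±m)!: 0!×2!×4!×0!×4!×2! = 2304
prefactor² = (2J+1)×Δ×N² = 768/5
  k=0: +1/(0!×0!×2!×4!×0!×0!) = 1/48
Σ = 1/48  ⇒  CG² = 768/5×1/48² = 1/15
CG = +√(1/15) = +0.258199

+√(1/15) ≈ +0.258199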